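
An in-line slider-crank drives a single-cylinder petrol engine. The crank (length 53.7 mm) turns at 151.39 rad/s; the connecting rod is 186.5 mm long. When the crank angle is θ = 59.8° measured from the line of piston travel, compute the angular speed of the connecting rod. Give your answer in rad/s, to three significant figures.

ω = 151.4 rad/s
The rod makes angle φ with the slider axis where L sinφ = r sinθ; differentiating, L cosφ·φ̇ = r ω cosθ.
L cosφ = √(L² − r² sin²θ) = 0.18063 m.
|ω_rod| = r ω |cosθ| / √(L² − r² sin²θ) = 0.0537·151.4·0.50302/0.18063 = 22.639 rad/s.

22.6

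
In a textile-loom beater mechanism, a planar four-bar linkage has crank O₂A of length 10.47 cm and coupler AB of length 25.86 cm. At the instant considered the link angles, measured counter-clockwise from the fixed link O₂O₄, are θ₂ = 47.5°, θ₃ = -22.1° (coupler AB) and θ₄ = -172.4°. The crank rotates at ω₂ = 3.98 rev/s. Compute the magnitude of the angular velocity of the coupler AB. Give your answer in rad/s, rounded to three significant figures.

13.1

ω₂ = 25.01 rad/s (from 3.98 rev/s).
Differentiating the loop-closure r₂e^{iθ₂}+r₃e^{iθ₃}=r₁+r₄e^{iθ₄} gives r₂ω₂e^{iθ₂}+r₃ω₃e^{iθ₃}=r₄ω₄e^{iθ₄}.
Eliminating the other unknown: ω₃ = r₂ω₂ sin(θ₄−θ₂) / [r₃ sin(θ₃−θ₄)].
Numerator sine = +0.64145; denominator sine = +0.49546.
Result = 0.1047·25.01·(+0.64145) / (0.2586·(+0.49546)) = +13.108 rad/s; magnitude 13.108 rad/s.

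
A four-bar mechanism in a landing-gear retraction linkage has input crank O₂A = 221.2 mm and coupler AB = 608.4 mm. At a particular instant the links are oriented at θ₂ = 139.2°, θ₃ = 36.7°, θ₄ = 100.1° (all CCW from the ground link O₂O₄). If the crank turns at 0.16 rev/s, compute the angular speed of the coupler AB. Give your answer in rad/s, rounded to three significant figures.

ω₂ = 1.005 rad/s (from 0.16 rev/s).
Differentiating the loop-closure r₂e^{iθ₂}+r₃e^{iθ₃}=r₁+r₄e^{iθ₄} gives r₂ω₂e^{iθ₂}+r₃ω₃e^{iθ₃}=r₄ω₄e^{iθ₄}.
Eliminating the other unknown: ω₃ = r₂ω₂ sin(θ₄−θ₂) / [r₃ sin(θ₃−θ₄)].
Numerator sine = -0.63068; denominator sine = -0.89415.
Result = 0.2212·1.005·(-0.63068) / (0.6084·(-0.89415)) = +0.2578 rad/s; magnitude 0.2578 rad/s.

0.258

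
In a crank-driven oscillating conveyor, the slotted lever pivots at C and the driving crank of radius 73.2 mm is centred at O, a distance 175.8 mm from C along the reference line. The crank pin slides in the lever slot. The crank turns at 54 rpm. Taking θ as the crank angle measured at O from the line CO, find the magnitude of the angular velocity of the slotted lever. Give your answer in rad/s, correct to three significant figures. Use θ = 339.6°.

ω = 5.655 rad/s (from 54 rpm).
Crank pin A relative to C: A = (d + r cosθ, r sinθ); lever angle φ = atan2(r sinθ, d + r cosθ).
Differentiating tanφ: φ̇ = rω(d cosθ + r)/(d² + r² + 2dr cosθ).
d² + r² + 2dr cosθ = |CA|² = 0.0603868 m²;  d cosθ + r = +0.23797 m.
|ω_lever| = |0.0732·5.655·+0.23797| / 0.0603868 = 1.6313 rad/s.

1.63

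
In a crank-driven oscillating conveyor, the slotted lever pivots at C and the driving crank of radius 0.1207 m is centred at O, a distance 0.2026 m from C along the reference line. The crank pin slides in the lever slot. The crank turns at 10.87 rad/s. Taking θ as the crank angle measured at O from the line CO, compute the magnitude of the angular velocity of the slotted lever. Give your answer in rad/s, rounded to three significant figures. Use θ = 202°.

8.58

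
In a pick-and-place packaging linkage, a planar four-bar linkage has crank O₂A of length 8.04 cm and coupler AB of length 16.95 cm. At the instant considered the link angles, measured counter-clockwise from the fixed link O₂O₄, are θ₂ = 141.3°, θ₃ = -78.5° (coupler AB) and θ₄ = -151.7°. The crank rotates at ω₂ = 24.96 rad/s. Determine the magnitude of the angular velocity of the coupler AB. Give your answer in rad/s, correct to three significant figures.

11.4

ω₂ = 24.96 rad/s
Differentiating the loop-closure r₂e^{iθ₂}+r₃e^{iθ₃}=r₁+r₄e^{iθ₄} gives r₂ω₂e^{iθ₂}+r₃ω₃e^{iθ₃}=r₄ω₄e^{iθ₄}.
Eliminating the other unknown: ω₃ = r₂ω₂ sin(θ₄−θ₂) / [r₃ sin(θ₃−θ₄)].
Numerator sine = +0.92050; denominator sine = +0.95732.
Result = 0.0804·24.96·(+0.92050) / (0.1695·(+0.95732)) = +11.384 rad/s; magnitude 11.384 rad/s.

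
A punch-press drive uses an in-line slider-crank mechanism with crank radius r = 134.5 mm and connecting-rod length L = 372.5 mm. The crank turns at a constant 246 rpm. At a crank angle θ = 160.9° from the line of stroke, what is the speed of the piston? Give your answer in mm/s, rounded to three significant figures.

ω = 2π·246/60 = 25.76 rad/s
For an in-line slider-crank, x = r cosθ + √(L² − r² sin²θ), so v = −rω sinθ·[1 + r cosθ/√(L² − r² sin²θ)].
With r = 0.1345 m, L = 0.3725 m, θ = 160.9°: √(L² − r² sin²θ) = 0.36989 m.
v = −0.1345·25.76·0.32722·[1 + 0.1345·-0.94495/0.36989] = -0.7442 m/s.
|v| = 0.7442 m/s = 744.2 mm/s.

744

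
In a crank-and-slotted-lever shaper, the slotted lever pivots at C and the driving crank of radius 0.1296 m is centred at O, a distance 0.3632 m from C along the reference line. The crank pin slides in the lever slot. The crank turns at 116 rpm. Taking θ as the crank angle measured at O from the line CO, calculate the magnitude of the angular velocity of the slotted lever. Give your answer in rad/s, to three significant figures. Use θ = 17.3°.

3.14

ω = 12.15 rad/s (from 116 rpm).
Crank pin A relative to C: A = (d + r cosθ, r sinθ); lever angle φ = atan2(r sinθ, d + r cosθ).
Differentiating tanφ: φ̇ = rω(d cosθ + r)/(d² + r² + 2dr cosθ).
d² + r² + 2dr cosθ = |CA|² = 0.238593 m²;  d cosθ + r = +0.47637 m.
|ω_lever| = |0.1296·12.15·+0.47637| / 0.238593 = 3.1432 rad/s.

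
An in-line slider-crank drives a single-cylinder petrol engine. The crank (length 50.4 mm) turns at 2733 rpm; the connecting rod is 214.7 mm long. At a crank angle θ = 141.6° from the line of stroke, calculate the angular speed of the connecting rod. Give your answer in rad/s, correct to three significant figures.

53.2

ω = 286.2 rad/s (converted from 2733 rpm).
The rod makes angle φ with the slider axis where L sinφ = r sinθ; differentiating, L cosφ·φ̇ = r ω cosθ.
L cosφ = √(L² − r² sin²θ) = 0.21241 m.
|ω_rod| = r ω |cosθ| / √(L² − r² sin²θ) = 0.0504·286.2·0.78369/0.21241 = 53.221 rad/s.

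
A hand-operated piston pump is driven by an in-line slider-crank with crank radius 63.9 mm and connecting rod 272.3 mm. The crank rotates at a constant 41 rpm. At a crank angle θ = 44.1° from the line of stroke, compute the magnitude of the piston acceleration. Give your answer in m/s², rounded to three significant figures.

0.859

ω = 2π·41/60 = 4.294 rad/s
x(θ) = r cosθ + √(L² − r² sin²θ); with ω constant, a = ω²·d²x/dθ².
d²x/dθ² = −r cosθ − r²(cos2θ)/√u − r⁴ sin²2θ/(4u^{3/2}),  u = L² − r² sin²θ = 0.0721698 m².
Substituting r = 0.0639 m, L = 0.2723 m, θ = 44.1°: d²x/dθ² = -0.04658 m.
a = ω²·d²x/dθ² = (4.294)²·(-0.04658) = -0.85867 m/s²;  |a| = 0.85867 m/s².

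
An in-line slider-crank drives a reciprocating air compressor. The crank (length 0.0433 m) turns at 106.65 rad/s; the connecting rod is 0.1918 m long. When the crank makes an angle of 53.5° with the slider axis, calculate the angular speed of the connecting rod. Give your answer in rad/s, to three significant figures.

14.6

ω = 106.7 rad/s
The rod makes angle φ with the slider axis where L sinφ = r sinθ; differentiating, L cosφ·φ̇ = r ω cosθ.
L cosφ = √(L² − r² sin²θ) = 0.18862 m.
|ω_rod| = r ω |cosθ| / √(L² − r² sin²θ) = 0.0433·106.7·0.59482/0.18862 = 14.563 rad/s.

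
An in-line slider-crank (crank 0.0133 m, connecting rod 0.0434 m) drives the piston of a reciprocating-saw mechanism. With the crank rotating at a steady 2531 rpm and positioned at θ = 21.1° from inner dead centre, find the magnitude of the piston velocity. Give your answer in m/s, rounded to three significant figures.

ω = 2π·2531/60 = 265 rad/s
For an in-line slider-crank, x = r cosθ + √(L² − r² sin²θ), so v = −rω sinθ·[1 + r cosθ/√(L² − r² sin²θ)].
With r = 0.0133 m, L = 0.0434 m, θ = 21.1°: √(L² − r² sin²θ) = 0.043135 m.
v = −0.0133·265·0.36000·[1 + 0.0133·0.93295/0.043135] = -1.6341 m/s.
|v| = 1.6341 m/s.

1.63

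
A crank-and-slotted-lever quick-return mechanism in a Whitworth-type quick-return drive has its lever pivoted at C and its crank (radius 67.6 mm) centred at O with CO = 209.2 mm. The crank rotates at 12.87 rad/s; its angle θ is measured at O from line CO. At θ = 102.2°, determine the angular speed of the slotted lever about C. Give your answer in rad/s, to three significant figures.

0.480

ω = 12.87 rad/s
Crank pin A relative to C: A = (d + r cosθ, r sinθ); lever angle φ = atan2(r sinθ, d + r cosθ).
Differentiating tanφ: φ̇ = rω(d cosθ + r)/(d² + r² + 2dr cosθ).
d² + r² + 2dr cosθ = |CA|² = 0.0423573 m²;  d cosθ + r = +0.023391 m.
|ω_lever| = |0.0676·12.87·+0.023391| / 0.0423573 = 0.48044 rad/s.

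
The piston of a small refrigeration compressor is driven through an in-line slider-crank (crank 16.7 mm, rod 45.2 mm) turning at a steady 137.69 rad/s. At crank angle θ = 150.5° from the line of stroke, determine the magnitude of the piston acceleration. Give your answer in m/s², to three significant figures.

ω = 137.7 rad/s
x(θ) = r cosθ + √(L² − r² sin²θ); with ω constant, a = ω²·d²x/dθ².
d²x/dθ² = −r cosθ − r²(cos2θ)/√u − r⁴ sin²2θ/(4u^{3/2}),  u = L² − r² sin²θ = 0.00197541 m².
Substituting r = 0.0167 m, L = 0.0452 m, θ = 150.5°: d²x/dθ² = +0.01114 m.
a = ω²·d²x/dθ² = (137.7)²·(+0.01114) = +211.21 m/s²;  |a| = 211.21 m/s².

211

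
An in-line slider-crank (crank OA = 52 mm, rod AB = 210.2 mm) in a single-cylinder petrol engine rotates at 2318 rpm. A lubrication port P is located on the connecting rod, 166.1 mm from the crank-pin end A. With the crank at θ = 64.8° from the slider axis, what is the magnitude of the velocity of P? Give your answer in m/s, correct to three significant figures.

12.4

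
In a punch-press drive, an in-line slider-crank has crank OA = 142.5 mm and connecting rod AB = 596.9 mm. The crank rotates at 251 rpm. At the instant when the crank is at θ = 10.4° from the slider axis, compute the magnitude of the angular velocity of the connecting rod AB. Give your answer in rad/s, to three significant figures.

ω = 26.28 rad/s (converted from 251 rpm).
The rod makes angle φ with the slider axis where L sinφ = r sinθ; differentiating, L cosφ·φ̇ = r ω cosθ.
L cosφ = √(L² − r² sin²θ) = 0.59635 m.
|ω_rod| = r ω |cosθ| / √(L² − r² sin²θ) = 0.1425·26.28·0.98357/0.59635 = 6.1777 rad/s.

6.18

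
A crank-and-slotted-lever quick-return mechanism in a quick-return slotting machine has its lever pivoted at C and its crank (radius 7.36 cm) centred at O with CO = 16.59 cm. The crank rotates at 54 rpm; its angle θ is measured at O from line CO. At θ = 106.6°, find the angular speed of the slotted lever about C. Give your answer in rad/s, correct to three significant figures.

0.420

ω = 5.655 rad/s (from 54 rpm).
Crank pin A relative to C: A = (d + r cosθ, r sinθ); lever angle φ = atan2(r sinθ, d + r cosθ).
Differentiating tanφ: φ̇ = rω(d cosθ + r)/(d² + r² + 2dr cosθ).
d² + r² + 2dr cosθ = |CA|² = 0.0259631 m²;  d cosθ + r = +0.026204 m.
|ω_lever| = |0.0736·5.655·+0.026204| / 0.0259631 = 0.42006 rad/s.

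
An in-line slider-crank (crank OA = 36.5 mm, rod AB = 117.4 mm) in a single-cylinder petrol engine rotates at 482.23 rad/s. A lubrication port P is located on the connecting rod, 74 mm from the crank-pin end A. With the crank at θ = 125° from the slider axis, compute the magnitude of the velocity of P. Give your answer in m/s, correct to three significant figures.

13.3

ω = 482.2 rad/s.  Crank-pin speed |V_A| = rω = 17.601 m/s, perpendicular to OA.
Rod angle: sinφ = −(r/L) sinθ ⇒ φ = -14.754°; ω_rod = −rω cosθ/√(L²−r²sin²θ) = +88.927 rad/s.
V_P = V_A + ω_rod × AP, with AP = 0.074 m along the rod.
Components: V_Px = −rω sinθ − a·ω_rod·sinφ = -12.742 m/s;  V_Py = rω cosθ + a·ω_rod·cosφ = -3.7322 m/s.
|V_P| = √(V_Px² + V_Py²) = 13.278 m/s.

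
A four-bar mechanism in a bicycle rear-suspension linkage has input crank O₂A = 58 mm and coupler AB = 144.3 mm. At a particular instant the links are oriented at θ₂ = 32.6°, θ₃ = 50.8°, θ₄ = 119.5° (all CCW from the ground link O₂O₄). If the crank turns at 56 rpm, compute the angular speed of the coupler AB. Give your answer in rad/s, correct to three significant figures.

2.53

ω₂ = 5.864 rad/s (from 56 rpm).
Differentiating the loop-closure r₂e^{iθ₂}+r₃e^{iθ₃}=r₁+r₄e^{iθ₄} gives r₂ω₂e^{iθ₂}+r₃ω₃e^{iθ₃}=r₄ω₄e^{iθ₄}.
Eliminating the other unknown: ω₃ = r₂ω₂ sin(θ₄−θ₂) / [r₃ sin(θ₃−θ₄)].
Numerator sine = +0.99854; denominator sine = -0.93169.
Result = 0.058·5.864·(+0.99854) / (0.1443·(-0.93169)) = -2.5262 rad/s; magnitude 2.5262 rad/s.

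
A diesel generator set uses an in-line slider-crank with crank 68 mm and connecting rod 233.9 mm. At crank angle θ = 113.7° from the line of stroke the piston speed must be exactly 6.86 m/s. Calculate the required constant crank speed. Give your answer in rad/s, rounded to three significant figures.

For an in-line slider-crank, |v_piston| = rω|sinθ|·[1 + r cosθ/√(L² − r² sin²θ)].
With r = 0.068 m, L = 0.2339 m, θ = 113.7°: the bracketed kinematic factor |dx/dθ| = 0.054717 m.
ω = v/|dx/dθ| = 6.86/0.054717 = 125.37 rad/s.

125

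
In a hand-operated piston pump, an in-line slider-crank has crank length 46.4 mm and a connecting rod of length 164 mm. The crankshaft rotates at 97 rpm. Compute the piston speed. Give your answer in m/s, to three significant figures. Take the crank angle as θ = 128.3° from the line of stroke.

ω = 2π·97/60 = 10.16 rad/s
For an in-line slider-crank, x = r cosθ + √(L² − r² sin²θ), so v = −rω sinθ·[1 + r cosθ/√(L² − r² sin²θ)].
With r = 0.0464 m, L = 0.164 m, θ = 128.3°: √(L² − r² sin²θ) = 0.15991 m.
v = −0.0464·10.16·0.78478·[1 + 0.0464·-0.61978/0.15991] = -0.30336 m/s.
|v| = 0.30336 m/s.

0.303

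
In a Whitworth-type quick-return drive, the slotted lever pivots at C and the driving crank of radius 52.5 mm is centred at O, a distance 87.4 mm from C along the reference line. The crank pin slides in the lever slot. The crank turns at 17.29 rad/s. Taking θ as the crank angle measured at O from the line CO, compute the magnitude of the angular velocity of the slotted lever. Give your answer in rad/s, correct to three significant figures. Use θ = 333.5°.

ω = 17.29 rad/s
Crank pin A relative to C: A = (d + r cosθ, r sinθ); lever angle φ = atan2(r sinθ, d + r cosθ).
Differentiating tanφ: φ̇ = rω(d cosθ + r)/(d² + r² + 2dr cosθ).
d² + r² + 2dr cosθ = |CA|² = 0.0186078 m²;  d cosθ + r = +0.13072 m.
|ω_lever| = |0.0525·17.29·+0.13072| / 0.0186078 = 6.3766 rad/s.

6.38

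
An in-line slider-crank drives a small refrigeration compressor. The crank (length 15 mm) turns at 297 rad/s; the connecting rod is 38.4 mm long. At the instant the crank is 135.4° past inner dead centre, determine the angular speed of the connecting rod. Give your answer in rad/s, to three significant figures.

85.9

ω = 297 rad/s
The rod makes angle φ with the slider axis where L sinφ = r sinθ; differentiating, L cosφ·φ̇ = r ω cosθ.
L cosφ = √(L² − r² sin²θ) = 0.036927 m.
|ω_rod| = r ω |cosθ| / √(L² − r² sin²θ) = 0.015·297·0.71203/0.036927 = 85.9 rad/s.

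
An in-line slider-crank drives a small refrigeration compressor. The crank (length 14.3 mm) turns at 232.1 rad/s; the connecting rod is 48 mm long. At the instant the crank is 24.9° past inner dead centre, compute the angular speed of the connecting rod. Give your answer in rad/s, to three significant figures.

ω = 232.1 rad/s
The rod makes angle φ with the slider axis where L sinφ = r sinθ; differentiating, L cosφ·φ̇ = r ω cosθ.
L cosφ = √(L² − r² sin²θ) = 0.047621 m.
|ω_rod| = r ω |cosθ| / √(L² − r² sin²θ) = 0.0143·232.1·0.90704/0.047621 = 63.218 rad/s.

63.2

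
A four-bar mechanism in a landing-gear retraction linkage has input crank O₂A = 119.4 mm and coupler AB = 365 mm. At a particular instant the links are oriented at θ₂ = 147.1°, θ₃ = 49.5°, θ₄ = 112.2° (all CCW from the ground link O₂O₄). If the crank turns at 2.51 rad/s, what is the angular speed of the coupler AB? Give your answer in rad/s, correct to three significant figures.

ω₂ = 2.51 rad/s
Differentiating the loop-closure r₂e^{iθ₂}+r₃e^{iθ₃}=r₁+r₄e^{iθ₄} gives r₂ω₂e^{iθ₂}+r₃ω₃e^{iθ₃}=r₄ω₄e^{iθ₄}.
Eliminating the other unknown: ω₃ = r₂ω₂ sin(θ₄−θ₂) / [r₃ sin(θ₃−θ₄)].
Numerator sine = -0.57215; denominator sine = -0.88862.
Result = 0.1194·2.51·(-0.57215) / (0.365·(-0.88862)) = +0.52866 rad/s; magnitude 0.52866 rad/s.

0.529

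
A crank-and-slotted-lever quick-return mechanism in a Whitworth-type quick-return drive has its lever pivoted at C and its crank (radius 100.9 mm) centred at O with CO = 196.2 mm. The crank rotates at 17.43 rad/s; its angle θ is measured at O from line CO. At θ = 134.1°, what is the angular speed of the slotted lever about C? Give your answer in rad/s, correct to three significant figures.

ω = 17.43 rad/s
Crank pin A relative to C: A = (d + r cosθ, r sinθ); lever angle φ = atan2(r sinθ, d + r cosθ).
Differentiating tanφ: φ̇ = rω(d cosθ + r)/(d² + r² + 2dr cosθ).
d² + r² + 2dr cosθ = |CA|² = 0.0211219 m²;  d cosθ + r = -0.035638 m.
|ω_lever| = |0.1009·17.43·-0.035638| / 0.0211219 = 2.9674 rad/s.

2.97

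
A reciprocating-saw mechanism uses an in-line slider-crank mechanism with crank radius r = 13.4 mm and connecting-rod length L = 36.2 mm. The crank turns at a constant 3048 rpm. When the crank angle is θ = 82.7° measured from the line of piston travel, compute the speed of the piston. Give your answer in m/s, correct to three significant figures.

ω = 2π·3048/60 = 319.2 rad/s
For an in-line slider-crank, x = r cosθ + √(L² − r² sin²θ), so v = −rω sinθ·[1 + r cosθ/√(L² − r² sin²θ)].
With r = 0.0134 m, L = 0.0362 m, θ = 82.7°: √(L² − r² sin²θ) = 0.033672 m.
v = −0.0134·319.2·0.99189·[1 + 0.0134·0.12706/0.033672] = -4.4569 m/s.
|v| = 4.4569 m/s.

4.46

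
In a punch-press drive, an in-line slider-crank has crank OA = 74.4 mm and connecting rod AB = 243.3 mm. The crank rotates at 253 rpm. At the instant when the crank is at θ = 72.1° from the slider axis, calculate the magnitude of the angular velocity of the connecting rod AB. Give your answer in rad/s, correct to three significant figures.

2.60

ω = 26.49 rad/s (converted from 253 rpm).
The rod makes angle φ with the slider axis where L sinφ = r sinθ; differentiating, L cosφ·φ̇ = r ω cosθ.
L cosφ = √(L² − r² sin²θ) = 0.23277 m.
|ω_rod| = r ω |cosθ| / √(L² − r² sin²θ) = 0.0744·26.49·0.30736/0.23277 = 2.6028 rad/s.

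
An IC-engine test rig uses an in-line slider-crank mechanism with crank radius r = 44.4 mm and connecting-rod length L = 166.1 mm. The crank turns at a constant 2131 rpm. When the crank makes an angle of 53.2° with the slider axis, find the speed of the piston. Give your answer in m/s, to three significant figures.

ω = 2π·2131/60 = 223.2 rad/s
For an in-line slider-crank, x = r cosθ + √(L² − r² sin²θ), so v = −rω sinθ·[1 + r cosθ/√(L² − r² sin²θ)].
With r = 0.0444 m, L = 0.1661 m, θ = 53.2°: √(L² − r² sin²θ) = 0.16225 m.
v = −0.0444·223.2·0.80073·[1 + 0.0444·0.59902/0.16225] = -9.2343 m/s.
|v| = 9.2343 m/s.

9.23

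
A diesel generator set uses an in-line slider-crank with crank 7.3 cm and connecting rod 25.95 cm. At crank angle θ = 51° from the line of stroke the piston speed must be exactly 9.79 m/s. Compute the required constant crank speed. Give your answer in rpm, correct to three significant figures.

1390

For an in-line slider-crank, |v_piston| = rω|sinθ|·[1 + r cosθ/√(L² − r² sin²θ)].
With r = 0.073 m, L = 0.2595 m, θ = 51°: the bracketed kinematic factor |dx/dθ| = 0.067024 m.
ω = v/|dx/dθ| = 9.79/0.067024 = 146.07 rad/s.
N = 60ω/(2π) = 1394.8 rpm.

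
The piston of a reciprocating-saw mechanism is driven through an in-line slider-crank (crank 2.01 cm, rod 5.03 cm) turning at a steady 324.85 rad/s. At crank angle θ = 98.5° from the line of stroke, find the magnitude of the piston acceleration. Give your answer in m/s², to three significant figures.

1190

ω = 324.9 rad/s
x(θ) = r cosθ + √(L² − r² sin²θ); with ω constant, a = ω²·d²x/dθ².
d²x/dθ² = −r cosθ − r²(cos2θ)/√u − r⁴ sin²2θ/(4u^{3/2}),  u = L² − r² sin²θ = 0.00213491 m².
Substituting r = 0.0201 m, L = 0.0503 m, θ = 98.5°: d²x/dθ² = +0.011297 m.
a = ω²·d²x/dθ² = (324.9)²·(+0.011297) = +1192.2 m/s²;  |a| = 1192.2 m/s².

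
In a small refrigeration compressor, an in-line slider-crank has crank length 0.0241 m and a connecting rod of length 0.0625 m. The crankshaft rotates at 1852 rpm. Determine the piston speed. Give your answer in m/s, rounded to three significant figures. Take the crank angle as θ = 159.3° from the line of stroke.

1.05

ω = 2π·1852/60 = 193.9 rad/s
For an in-line slider-crank, x = r cosθ + √(L² − r² sin²θ), so v = −rω sinθ·[1 + r cosθ/√(L² − r² sin²θ)].
With r = 0.0241 m, L = 0.0625 m, θ = 159.3°: √(L² − r² sin²θ) = 0.061917 m.
v = −0.0241·193.9·0.35347·[1 + 0.0241·-0.93544/0.061917] = -1.0506 m/s.
|v| = 1.0506 m/s.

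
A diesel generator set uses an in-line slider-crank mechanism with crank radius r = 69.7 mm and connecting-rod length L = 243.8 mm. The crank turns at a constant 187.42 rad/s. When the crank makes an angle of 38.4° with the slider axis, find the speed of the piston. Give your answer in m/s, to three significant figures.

9.96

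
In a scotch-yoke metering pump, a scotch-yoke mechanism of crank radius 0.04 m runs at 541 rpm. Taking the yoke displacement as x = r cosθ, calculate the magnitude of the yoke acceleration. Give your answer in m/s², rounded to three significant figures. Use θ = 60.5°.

63.2

ω = 56.65 rad/s (from 541 rpm).
x = r cosθ ⇒ ẍ = −rω² cosθ (ω constant).
|a| = rω²|cosθ| = 0.04·(56.65)²·|cos 60.5°| = 63.219 m/s².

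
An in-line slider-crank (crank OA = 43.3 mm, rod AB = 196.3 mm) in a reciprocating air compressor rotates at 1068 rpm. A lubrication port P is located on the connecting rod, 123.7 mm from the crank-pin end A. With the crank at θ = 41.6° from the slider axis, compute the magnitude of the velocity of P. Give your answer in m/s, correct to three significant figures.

ω = 111.8 rad/s.  Crank-pin speed |V_A| = rω = 4.8427 m/s, perpendicular to OA.
Rod angle: sinφ = −(r/L) sinθ ⇒ φ = -8.421°; ω_rod = −rω cosθ/√(L²−r²sin²θ) = -18.649 rad/s.
V_P = V_A + ω_rod × AP, with AP = 0.1237 m along the rod.
Components: V_Px = −rω sinθ − a·ω_rod·sinφ = -3.553 m/s;  V_Py = rω cosθ + a·ω_rod·cosφ = +1.3393 m/s.
|V_P| = √(V_Px² + V_Py²) = 3.7971 m/s.

3.80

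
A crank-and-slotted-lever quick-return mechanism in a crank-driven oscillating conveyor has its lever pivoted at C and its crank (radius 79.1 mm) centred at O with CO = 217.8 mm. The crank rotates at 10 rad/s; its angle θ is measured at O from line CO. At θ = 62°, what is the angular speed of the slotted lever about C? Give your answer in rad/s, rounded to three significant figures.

2.05

ω = 10 rad/s
Crank pin A relative to C: A = (d + r cosθ, r sinθ); lever angle φ = atan2(r sinθ, d + r cosθ).
Differentiating tanφ: φ̇ = rω(d cosθ + r)/(d² + r² + 2dr cosθ).
d² + r² + 2dr cosθ = |CA|² = 0.0698697 m²;  d cosθ + r = +0.18135 m.
|ω_lever| = |0.0791·10·+0.18135| / 0.0698697 = 2.0531 rad/s.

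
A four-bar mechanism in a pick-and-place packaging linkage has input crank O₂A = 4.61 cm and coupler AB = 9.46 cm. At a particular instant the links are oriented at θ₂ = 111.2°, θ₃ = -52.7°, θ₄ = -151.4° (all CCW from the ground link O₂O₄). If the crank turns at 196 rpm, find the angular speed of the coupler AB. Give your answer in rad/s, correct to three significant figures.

10.0

ω₂ = 20.53 rad/s (from 196 rpm).
Differentiating the loop-closure r₂e^{iθ₂}+r₃e^{iθ₃}=r₁+r₄e^{iθ₄} gives r₂ω₂e^{iθ₂}+r₃ω₃e^{iθ₃}=r₄ω₄e^{iθ₄}.
Eliminating the other unknown: ω₃ = r₂ω₂ sin(θ₄−θ₂) / [r₃ sin(θ₃−θ₄)].
Numerator sine = +0.99167; denominator sine = +0.98849.
Result = 0.0461·20.53·(+0.99167) / (0.0946·(+0.98849)) = +10.034 rad/s; magnitude 10.034 rad/s.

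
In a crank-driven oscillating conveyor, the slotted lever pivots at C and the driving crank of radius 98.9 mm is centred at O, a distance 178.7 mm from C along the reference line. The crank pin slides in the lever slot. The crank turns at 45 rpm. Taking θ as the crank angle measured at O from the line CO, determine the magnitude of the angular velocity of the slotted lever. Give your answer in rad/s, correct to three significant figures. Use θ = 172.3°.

ω = 4.712 rad/s (from 45 rpm).
Crank pin A relative to C: A = (d + r cosθ, r sinθ); lever angle φ = atan2(r sinθ, d + r cosθ).
Differentiating tanφ: φ̇ = rω(d cosθ + r)/(d² + r² + 2dr cosθ).
d² + r² + 2dr cosθ = |CA|² = 0.00668676 m²;  d cosθ + r = -0.078189 m.
|ω_lever| = |0.0989·4.712·-0.078189| / 0.00668676 = 5.4496 rad/s.

5.45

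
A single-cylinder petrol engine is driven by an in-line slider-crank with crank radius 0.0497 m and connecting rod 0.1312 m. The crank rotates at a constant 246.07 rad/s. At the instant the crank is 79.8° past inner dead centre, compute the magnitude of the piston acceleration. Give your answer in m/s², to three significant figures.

612

ω = 246.1 rad/s
x(θ) = r cosθ + √(L² − r² sin²θ); with ω constant, a = ω²·d²x/dθ².
d²x/dθ² = −r cosθ − r²(cos2θ)/√u − r⁴ sin²2θ/(4u^{3/2}),  u = L² − r² sin²θ = 0.0148208 m².
Substituting r = 0.0497 m, L = 0.1312 m, θ = 79.8°: d²x/dθ² = +0.010113 m.
a = ω²·d²x/dθ² = (246.1)²·(+0.010113) = +612.37 m/s²;  |a| = 612.37 m/s².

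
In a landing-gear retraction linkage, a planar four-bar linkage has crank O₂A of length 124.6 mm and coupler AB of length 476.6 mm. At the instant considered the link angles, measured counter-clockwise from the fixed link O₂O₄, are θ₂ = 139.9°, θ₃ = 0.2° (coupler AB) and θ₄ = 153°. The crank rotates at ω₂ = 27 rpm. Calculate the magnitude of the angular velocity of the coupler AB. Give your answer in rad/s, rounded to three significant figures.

0.367

ω₂ = 2.827 rad/s (from 27 rpm).
Differentiating the loop-closure r₂e^{iθ₂}+r₃e^{iθ₃}=r₁+r₄e^{iθ₄} gives r₂ω₂e^{iθ₂}+r₃ω₃e^{iθ₃}=r₄ω₄e^{iθ₄}.
Eliminating the other unknown: ω₃ = r₂ω₂ sin(θ₄−θ₂) / [r₃ sin(θ₃−θ₄)].
Numerator sine = +0.22665; denominator sine = -0.45710.
Result = 0.1246·2.827·(+0.22665) / (0.4766·(-0.45710)) = -0.36653 rad/s; magnitude 0.36653 rad/s.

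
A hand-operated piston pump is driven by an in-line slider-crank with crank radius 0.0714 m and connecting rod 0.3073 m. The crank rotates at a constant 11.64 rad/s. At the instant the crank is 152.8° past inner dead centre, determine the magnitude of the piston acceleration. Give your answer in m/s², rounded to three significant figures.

ω = 11.64 rad/s
x(θ) = r cosθ + √(L² − r² sin²θ); with ω constant, a = ω²·d²x/dθ².
d²x/dθ² = −r cosθ − r²(cos2θ)/√u − r⁴ sin²2θ/(4u^{3/2}),  u = L² − r² sin²θ = 0.0933681 m².
Substituting r = 0.0714 m, L = 0.3073 m, θ = 152.8°: d²x/dθ² = +0.053642 m.
a = ω²·d²x/dθ² = (11.64)²·(+0.053642) = +7.2679 m/s²;  |a| = 7.2679 m/s².

7.27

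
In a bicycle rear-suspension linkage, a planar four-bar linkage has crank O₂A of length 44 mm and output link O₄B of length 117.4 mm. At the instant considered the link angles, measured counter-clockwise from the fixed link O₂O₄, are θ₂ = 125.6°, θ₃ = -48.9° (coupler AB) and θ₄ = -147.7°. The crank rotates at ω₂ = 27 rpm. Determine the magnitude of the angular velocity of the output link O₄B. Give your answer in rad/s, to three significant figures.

ω₂ = 2.827 rad/s (from 27 rpm).
Differentiating the loop-closure r₂e^{iθ₂}+r₃e^{iθ₃}=r₁+r₄e^{iθ₄} gives r₂ω₂e^{iθ₂}+r₃ω₃e^{iθ₃}=r₄ω₄e^{iθ₄}.
Eliminating the other unknown: ω₄ = r₂ω₂ sin(θ₂−θ₃) / [r₄ sin(θ₄−θ₃)].
Numerator sine = +0.09585; denominator sine = -0.98823.
Result = 0.044·2.827·(+0.09585) / (0.1174·(-0.98823)) = -0.10278 rad/s; magnitude 0.10278 rad/s.

0.103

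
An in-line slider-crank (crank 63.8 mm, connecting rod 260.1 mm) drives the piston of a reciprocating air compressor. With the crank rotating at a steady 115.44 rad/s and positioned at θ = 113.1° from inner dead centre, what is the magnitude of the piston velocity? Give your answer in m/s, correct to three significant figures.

6.11

ω = 115.4 rad/s
For an in-line slider-crank, x = r cosθ + √(L² − r² sin²θ), so v = −rω sinθ·[1 + r cosθ/√(L² − r² sin²θ)].
With r = 0.0638 m, L = 0.2601 m, θ = 113.1°: √(L² − r² sin²θ) = 0.25339 m.
v = −0.0638·115.4·0.91982·[1 + 0.0638·-0.39234/0.25339] = -6.1053 m/s.
|v| = 6.1053 m/s.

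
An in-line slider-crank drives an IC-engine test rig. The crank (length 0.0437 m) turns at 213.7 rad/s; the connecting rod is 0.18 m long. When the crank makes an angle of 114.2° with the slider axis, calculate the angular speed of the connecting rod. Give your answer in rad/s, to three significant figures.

21.8

ω = 213.7 rad/s
The rod makes angle φ with the slider axis where L sinφ = r sinθ; differentiating, L cosφ·φ̇ = r ω cosθ.
L cosφ = √(L² − r² sin²θ) = 0.17553 m.
|ω_rod| = r ω |cosθ| / √(L² − r² sin²θ) = 0.0437·213.7·0.40992/0.17553 = 21.809 rad/s.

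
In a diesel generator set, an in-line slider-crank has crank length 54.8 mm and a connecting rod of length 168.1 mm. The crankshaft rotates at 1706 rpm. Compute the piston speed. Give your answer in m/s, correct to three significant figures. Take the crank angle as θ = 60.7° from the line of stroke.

ω = 2π·1706/60 = 178.7 rad/s
For an in-line slider-crank, x = r cosθ + √(L² − r² sin²θ), so v = −rω sinθ·[1 + r cosθ/√(L² − r² sin²θ)].
With r = 0.0548 m, L = 0.1681 m, θ = 60.7°: √(L² − r² sin²θ) = 0.16116 m.
v = −0.0548·178.7·0.87207·[1 + 0.0548·0.48938/0.16116] = -9.9584 m/s.
|v| = 9.9584 m/s.

9.96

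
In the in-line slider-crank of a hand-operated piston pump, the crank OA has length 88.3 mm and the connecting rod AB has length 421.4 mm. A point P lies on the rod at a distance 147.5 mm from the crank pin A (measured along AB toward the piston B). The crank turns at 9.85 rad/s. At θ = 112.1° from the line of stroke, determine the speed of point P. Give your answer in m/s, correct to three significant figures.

ω = 9.85 rad/s.  Crank-pin speed |V_A| = rω = 0.86976 m/s, perpendicular to OA.
Rod angle: sinφ = −(r/L) sinθ ⇒ φ = -11.195°; ω_rod = −rω cosθ/√(L²−r²sin²θ) = +0.79158 rad/s.
V_P = V_A + ω_rod × AP, with AP = 0.1475 m along the rod.
Components: V_Px = −rω sinθ − a·ω_rod·sinφ = -0.78319 m/s;  V_Py = rω cosθ + a·ω_rod·cosφ = -0.21269 m/s.
|V_P| = √(V_Px² + V_Py²) = 0.81155 m/s.

0.812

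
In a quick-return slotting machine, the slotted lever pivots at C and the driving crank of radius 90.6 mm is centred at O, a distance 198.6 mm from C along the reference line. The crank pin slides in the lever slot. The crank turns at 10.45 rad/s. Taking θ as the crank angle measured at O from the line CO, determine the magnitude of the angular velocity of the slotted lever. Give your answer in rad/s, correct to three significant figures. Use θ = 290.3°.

2.51

ω = 10.45 rad/s
Crank pin A relative to C: A = (d + r cosθ, r sinθ); lever angle φ = atan2(r sinθ, d + r cosθ).
Differentiating tanφ: φ̇ = rω(d cosθ + r)/(d² + r² + 2dr cosθ).
d² + r² + 2dr cosθ = |CA|² = 0.0601353 m²;  d cosθ + r = +0.1595 m.
|ω_lever| = |0.0906·10.45·+0.1595| / 0.0601353 = 2.5112 rad/s.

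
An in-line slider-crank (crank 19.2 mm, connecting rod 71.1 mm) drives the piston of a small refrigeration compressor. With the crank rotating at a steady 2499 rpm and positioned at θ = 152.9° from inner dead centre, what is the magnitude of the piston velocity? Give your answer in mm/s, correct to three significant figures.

1730

ω = 2π·2499/60 = 261.7 rad/s
For an in-line slider-crank, x = r cosθ + √(L² − r² sin²θ), so v = −rω sinθ·[1 + r cosθ/√(L² − r² sin²θ)].
With r = 0.0192 m, L = 0.0711 m, θ = 152.9°: √(L² − r² sin²θ) = 0.07056 m.
v = −0.0192·261.7·0.45554·[1 + 0.0192·-0.89021/0.07056] = -1.7345 m/s.
|v| = 1.7345 m/s = 1734.5 mm/s.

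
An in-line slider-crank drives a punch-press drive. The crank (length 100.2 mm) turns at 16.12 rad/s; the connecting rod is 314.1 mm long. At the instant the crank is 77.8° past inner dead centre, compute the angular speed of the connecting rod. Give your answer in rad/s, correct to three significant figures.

1.14

ω = 16.12 rad/s
The rod makes angle φ with the slider axis where L sinφ = r sinθ; differentiating, L cosφ·φ̇ = r ω cosθ.
L cosφ = √(L² − r² sin²θ) = 0.29844 m.
|ω_rod| = r ω |cosθ| / √(L² − r² sin²θ) = 0.1002·16.12·0.21132/0.29844 = 1.1437 rad/s.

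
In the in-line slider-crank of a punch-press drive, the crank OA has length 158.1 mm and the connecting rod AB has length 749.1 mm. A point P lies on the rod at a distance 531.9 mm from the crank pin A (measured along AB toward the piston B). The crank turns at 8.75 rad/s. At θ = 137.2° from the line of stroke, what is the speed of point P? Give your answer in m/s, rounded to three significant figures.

ω = 8.75 rad/s.  Crank-pin speed |V_A| = rω = 1.3834 m/s, perpendicular to OA.
Rod angle: sinφ = −(r/L) sinθ ⇒ φ = -8.245°; ω_rod = −rω cosθ/√(L²−r²sin²θ) = +1.3691 rad/s.
V_P = V_A + ω_rod × AP, with AP = 0.5319 m along the rod.
Components: V_Px = −rω sinθ − a·ω_rod·sinφ = -0.83549 m/s;  V_Py = rω cosθ + a·ω_rod·cosφ = -0.2943 m/s.
|V_P| = √(V_Px² + V_Py²) = 0.88581 m/s.

0.886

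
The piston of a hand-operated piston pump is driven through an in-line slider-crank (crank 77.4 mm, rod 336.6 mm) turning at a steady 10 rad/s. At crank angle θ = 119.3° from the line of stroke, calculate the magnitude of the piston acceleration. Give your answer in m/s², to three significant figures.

4.72

ω = 10 rad/s
x(θ) = r cosθ + √(L² − r² sin²θ); with ω constant, a = ω²·d²x/dθ².
d²x/dθ² = −r cosθ − r²(cos2θ)/√u − r⁴ sin²2θ/(4u^{3/2}),  u = L² − r² sin²θ = 0.108744 m².
Substituting r = 0.0774 m, L = 0.3366 m, θ = 119.3°: d²x/dθ² = +0.047161 m.
a = ω²·d²x/dθ² = (10)²·(+0.047161) = +4.7161 m/s²;  |a| = 4.7161 m/s².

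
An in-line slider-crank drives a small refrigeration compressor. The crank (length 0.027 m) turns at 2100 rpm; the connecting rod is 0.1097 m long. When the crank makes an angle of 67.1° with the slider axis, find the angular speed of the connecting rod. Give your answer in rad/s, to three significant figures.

21.6

ω = 219.9 rad/s (converted from 2100 rpm).
The rod makes angle φ with the slider axis where L sinφ = r sinθ; differentiating, L cosφ·φ̇ = r ω cosθ.
L cosφ = √(L² − r² sin²θ) = 0.10684 m.
|ω_rod| = r ω |cosθ| / √(L² − r² sin²θ) = 0.027·219.9·0.38912/0.10684 = 21.625 rad/s.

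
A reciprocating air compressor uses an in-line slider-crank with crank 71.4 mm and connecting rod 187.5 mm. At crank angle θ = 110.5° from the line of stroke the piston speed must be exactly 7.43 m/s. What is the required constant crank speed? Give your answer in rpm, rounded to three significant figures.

For an in-line slider-crank, |v_piston| = rω|sinθ|·[1 + r cosθ/√(L² − r² sin²θ)].
With r = 0.0714 m, L = 0.1875 m, θ = 110.5°: the bracketed kinematic factor |dx/dθ| = 0.057332 m.
ω = v/|dx/dθ| = 7.43/0.057332 = 129.6 rad/s.
N = 60ω/(2π) = 1237.6 rpm.

1240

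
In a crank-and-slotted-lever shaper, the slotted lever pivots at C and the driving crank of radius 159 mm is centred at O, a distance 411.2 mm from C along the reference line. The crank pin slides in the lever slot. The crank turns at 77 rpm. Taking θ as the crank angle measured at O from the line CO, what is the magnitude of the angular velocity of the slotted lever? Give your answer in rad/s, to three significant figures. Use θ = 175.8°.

5.03

ω = 8.063 rad/s (from 77 rpm).
Crank pin A relative to C: A = (d + r cosθ, r sinθ); lever angle φ = atan2(r sinθ, d + r cosθ).
Differentiating tanφ: φ̇ = rω(d cosθ + r)/(d² + r² + 2dr cosθ).
d² + r² + 2dr cosθ = |CA|² = 0.063956 m²;  d cosθ + r = -0.2511 m.
|ω_lever| = |0.159·8.063·-0.2511| / 0.063956 = 5.0336 rad/s.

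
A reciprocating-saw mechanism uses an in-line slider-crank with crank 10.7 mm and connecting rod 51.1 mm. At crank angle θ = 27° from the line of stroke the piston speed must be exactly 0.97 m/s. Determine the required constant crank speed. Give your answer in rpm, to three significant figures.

1610

For an in-line slider-crank, |v_piston| = rω|sinθ|·[1 + r cosθ/√(L² − r² sin²θ)].
With r = 0.0107 m, L = 0.0511 m, θ = 27°: the bracketed kinematic factor |dx/dθ| = 0.0057681 m.
ω = v/|dx/dθ| = 0.97/0.0057681 = 168.17 rad/s.
N = 60ω/(2π) = 1605.9 rpm.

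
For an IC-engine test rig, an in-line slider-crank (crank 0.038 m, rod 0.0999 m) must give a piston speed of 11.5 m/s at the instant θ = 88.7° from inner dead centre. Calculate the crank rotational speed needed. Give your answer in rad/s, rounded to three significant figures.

For an in-line slider-crank, |v_piston| = rω|sinθ|·[1 + r cosθ/√(L² − r² sin²θ)].
With r = 0.038 m, L = 0.0999 m, θ = 88.7°: the bracketed kinematic factor |dx/dθ| = 0.038345 m.
ω = v/|dx/dθ| = 11.5/0.038345 = 299.91 rad/s.

300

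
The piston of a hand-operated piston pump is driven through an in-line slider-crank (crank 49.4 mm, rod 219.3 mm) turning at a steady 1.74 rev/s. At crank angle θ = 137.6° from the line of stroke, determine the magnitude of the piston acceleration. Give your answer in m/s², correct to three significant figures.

ω = 2π·1.74 = 10.93 rad/s
x(θ) = r cosθ + √(L² − r² sin²θ); with ω constant, a = ω²·d²x/dθ².
d²x/dθ² = −r cosθ − r²(cos2θ)/√u − r⁴ sin²2θ/(4u^{3/2}),  u = L² − r² sin²θ = 0.0469829 m².
Substituting r = 0.0494 m, L = 0.2193 m, θ = 137.6°: d²x/dθ² = +0.035314 m.
a = ω²·d²x/dθ² = (10.93)²·(+0.035314) = +4.2209 m/s²;  |a| = 4.2209 m/s².

4.22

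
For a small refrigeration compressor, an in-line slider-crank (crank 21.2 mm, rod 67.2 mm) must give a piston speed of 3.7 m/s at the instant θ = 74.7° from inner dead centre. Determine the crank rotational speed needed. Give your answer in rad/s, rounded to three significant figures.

For an in-line slider-crank, |v_piston| = rω|sinθ|·[1 + r cosθ/√(L² − r² sin²θ)].
With r = 0.0212 m, L = 0.0672 m, θ = 74.7°: the bracketed kinematic factor |dx/dθ| = 0.022236 m.
ω = v/|dx/dθ| = 3.7/0.022236 = 166.4 rad/s.

166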